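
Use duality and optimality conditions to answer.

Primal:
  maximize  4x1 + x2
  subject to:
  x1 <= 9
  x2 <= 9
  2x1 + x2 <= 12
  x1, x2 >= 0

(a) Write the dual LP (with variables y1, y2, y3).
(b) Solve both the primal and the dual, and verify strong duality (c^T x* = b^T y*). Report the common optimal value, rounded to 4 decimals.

The standard primal-dual pair for 'max c^T x s.t. A x <= b, x >= 0' is:
  Dual:  min b^T y  s.t.  A^T y >= c,  y >= 0.

So the dual LP is:
  minimize  9y1 + 9y2 + 12y3
  subject to:
    y1 + 2y3 >= 4
    y2 + y3 >= 1
    y1, y2, y3 >= 0

Solving the primal: x* = (6, 0).
  primal value c^T x* = 24.
Solving the dual: y* = (0, 0, 2).
  dual value b^T y* = 24.
Strong duality: c^T x* = b^T y*. Confirmed.

24


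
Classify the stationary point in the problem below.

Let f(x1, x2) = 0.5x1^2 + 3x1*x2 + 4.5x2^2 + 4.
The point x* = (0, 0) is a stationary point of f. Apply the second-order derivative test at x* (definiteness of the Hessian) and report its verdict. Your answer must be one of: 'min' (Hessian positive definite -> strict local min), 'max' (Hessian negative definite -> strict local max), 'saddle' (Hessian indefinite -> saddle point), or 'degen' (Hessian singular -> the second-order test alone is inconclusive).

Compute the Hessian H = grad^2 f:
  H = [[1, 3], [3, 9]]
Verify stationarity: grad f(x*) = H x* + g = (0, 0).
Eigenvalues of H: 0, 10.
H has a zero eigenvalue (singular; positive semidefinite but not definite), so H is neither positive definite, negative definite, nor indefinite. The second-order test alone is inconclusive -> degen.
(Indeed, f is constant along the null direction of H through x*, so x* is not a strict local extremum.)

degen


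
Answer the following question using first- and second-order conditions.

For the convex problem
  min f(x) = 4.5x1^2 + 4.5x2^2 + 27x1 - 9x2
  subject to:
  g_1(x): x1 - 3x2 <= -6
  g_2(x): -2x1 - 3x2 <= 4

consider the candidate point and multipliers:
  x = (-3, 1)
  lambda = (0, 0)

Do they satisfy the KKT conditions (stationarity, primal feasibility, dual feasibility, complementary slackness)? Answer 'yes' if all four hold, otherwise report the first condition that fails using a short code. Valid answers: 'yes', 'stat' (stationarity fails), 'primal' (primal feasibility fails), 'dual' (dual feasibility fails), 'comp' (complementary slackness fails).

Gradient of f: grad f(x) = Q x + c = (0, 0)
Constraint values g_i(x) = a_i^T x - b_i:
  g_1((-3, 1)) = 0
  g_2((-3, 1)) = -1
Stationarity residual: grad f(x) + sum_i lambda_i a_i = (0, 0)
  -> stationarity OK
Primal feasibility (all g_i <= 0): OK
Dual feasibility (all lambda_i >= 0): OK
Complementary slackness (lambda_i * g_i(x) = 0 for all i): OK

Verdict: yes, KKT holds.

yes


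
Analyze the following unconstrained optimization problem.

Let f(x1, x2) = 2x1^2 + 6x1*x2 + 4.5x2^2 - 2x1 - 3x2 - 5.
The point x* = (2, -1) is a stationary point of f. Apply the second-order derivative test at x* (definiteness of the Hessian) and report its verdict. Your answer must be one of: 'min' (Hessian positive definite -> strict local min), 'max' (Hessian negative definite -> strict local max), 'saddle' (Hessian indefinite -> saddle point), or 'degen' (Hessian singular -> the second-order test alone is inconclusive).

Compute the Hessian H = grad^2 f:
  H = [[4, 6], [6, 9]]
Verify stationarity: grad f(x*) = H x* + g = (0, 0).
Eigenvalues of H: 0, 13.
H has a zero eigenvalue (singular; positive semidefinite but not definite), so H is neither positive definite, negative definite, nor indefinite. The second-order test alone is inconclusive -> degen.
(Indeed, f is constant along the null direction of H through x*, so x* is not a strict local extremum.)

degen


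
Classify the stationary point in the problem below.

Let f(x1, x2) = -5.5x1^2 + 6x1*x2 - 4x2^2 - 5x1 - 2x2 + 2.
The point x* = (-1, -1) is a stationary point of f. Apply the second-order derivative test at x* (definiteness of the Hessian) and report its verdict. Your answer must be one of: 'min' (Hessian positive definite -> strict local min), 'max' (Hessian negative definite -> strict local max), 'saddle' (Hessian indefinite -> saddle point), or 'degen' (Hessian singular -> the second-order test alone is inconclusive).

Compute the Hessian H = grad^2 f:
  H = [[-11, 6], [6, -8]]
Verify stationarity: grad f(x*) = H x* + g = (0, 0).
Eigenvalues of H: -15.6847, -3.3153.
Both eigenvalues < 0, so H is negative definite -> x* is a strict local max.

max


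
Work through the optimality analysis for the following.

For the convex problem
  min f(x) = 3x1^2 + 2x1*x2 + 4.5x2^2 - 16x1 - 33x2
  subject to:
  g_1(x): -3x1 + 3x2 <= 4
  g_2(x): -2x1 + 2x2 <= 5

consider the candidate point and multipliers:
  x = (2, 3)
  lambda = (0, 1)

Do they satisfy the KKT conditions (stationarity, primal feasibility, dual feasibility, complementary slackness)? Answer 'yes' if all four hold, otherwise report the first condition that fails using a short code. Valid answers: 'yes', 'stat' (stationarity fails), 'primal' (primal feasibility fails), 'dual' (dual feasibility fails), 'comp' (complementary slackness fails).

Gradient of f: grad f(x) = Q x + c = (2, -2)
Constraint values g_i(x) = a_i^T x - b_i:
  g_1((2, 3)) = -1
  g_2((2, 3)) = -3
Stationarity residual: grad f(x) + sum_i lambda_i a_i = (0, 0)
  -> stationarity OK
Primal feasibility (all g_i <= 0): OK
Dual feasibility (all lambda_i >= 0): OK
Complementary slackness (lambda_i * g_i(x) = 0 for all i): FAILS

Verdict: the first failing condition is complementary_slackness -> comp.

comp


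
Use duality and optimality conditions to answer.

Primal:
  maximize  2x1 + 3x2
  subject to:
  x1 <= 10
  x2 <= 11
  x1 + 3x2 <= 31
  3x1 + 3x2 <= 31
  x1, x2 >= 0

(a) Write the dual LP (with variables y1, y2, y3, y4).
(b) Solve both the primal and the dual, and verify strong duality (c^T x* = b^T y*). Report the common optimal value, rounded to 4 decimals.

The standard primal-dual pair for 'max c^T x s.t. A x <= b, x >= 0' is:
  Dual:  min b^T y  s.t.  A^T y >= c,  y >= 0.

So the dual LP is:
  minimize  10y1 + 11y2 + 31y3 + 31y4
  subject to:
    y1 + y3 + 3y4 >= 2
    y2 + 3y3 + 3y4 >= 3
    y1, y2, y3, y4 >= 0

Solving the primal: x* = (0, 10.3333).
  primal value c^T x* = 31.
Solving the dual: y* = (0, 0, 0, 1).
  dual value b^T y* = 31.
Strong duality: c^T x* = b^T y*. Confirmed.

31


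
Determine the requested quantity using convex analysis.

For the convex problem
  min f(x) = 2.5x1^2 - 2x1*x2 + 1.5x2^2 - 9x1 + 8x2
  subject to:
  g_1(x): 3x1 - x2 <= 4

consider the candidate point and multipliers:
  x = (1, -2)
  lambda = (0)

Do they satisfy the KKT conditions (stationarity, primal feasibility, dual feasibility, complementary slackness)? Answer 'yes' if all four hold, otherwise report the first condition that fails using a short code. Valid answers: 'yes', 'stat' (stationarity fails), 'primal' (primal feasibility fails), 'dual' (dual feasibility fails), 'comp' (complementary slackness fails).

Gradient of f: grad f(x) = Q x + c = (0, 0)
Constraint values g_i(x) = a_i^T x - b_i:
  g_1((1, -2)) = 1
Stationarity residual: grad f(x) + sum_i lambda_i a_i = (0, 0)
  -> stationarity OK
Primal feasibility (all g_i <= 0): FAILS
Dual feasibility (all lambda_i >= 0): OK
Complementary slackness (lambda_i * g_i(x) = 0 for all i): OK

Verdict: the first failing condition is primal_feasibility -> primal.

primal


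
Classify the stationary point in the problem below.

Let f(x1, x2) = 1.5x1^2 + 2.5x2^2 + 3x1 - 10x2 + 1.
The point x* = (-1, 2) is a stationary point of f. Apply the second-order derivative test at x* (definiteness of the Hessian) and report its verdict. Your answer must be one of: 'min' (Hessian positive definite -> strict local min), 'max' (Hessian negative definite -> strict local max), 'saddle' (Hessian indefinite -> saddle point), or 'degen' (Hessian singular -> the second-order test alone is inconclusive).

Compute the Hessian H = grad^2 f:
  H = [[3, 0], [0, 5]]
Verify stationarity: grad f(x*) = H x* + g = (0, 0).
Eigenvalues of H: 3, 5.
Both eigenvalues > 0, so H is positive definite -> x* is a strict local min.

min


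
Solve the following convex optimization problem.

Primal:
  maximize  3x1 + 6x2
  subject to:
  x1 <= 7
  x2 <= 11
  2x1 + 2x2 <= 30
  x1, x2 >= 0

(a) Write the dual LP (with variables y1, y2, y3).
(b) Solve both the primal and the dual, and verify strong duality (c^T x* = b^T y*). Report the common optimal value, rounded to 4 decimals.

The standard primal-dual pair for 'max c^T x s.t. A x <= b, x >= 0' is:
  Dual:  min b^T y  s.t.  A^T y >= c,  y >= 0.

So the dual LP is:
  minimize  7y1 + 11y2 + 30y3
  subject to:
    y1 + 2y3 >= 3
    y2 + 2y3 >= 6
    y1, y2, y3 >= 0

Solving the primal: x* = (4, 11).
  primal value c^T x* = 78.
Solving the dual: y* = (0, 3, 1.5).
  dual value b^T y* = 78.
Strong duality: c^T x* = b^T y*. Confirmed.

78


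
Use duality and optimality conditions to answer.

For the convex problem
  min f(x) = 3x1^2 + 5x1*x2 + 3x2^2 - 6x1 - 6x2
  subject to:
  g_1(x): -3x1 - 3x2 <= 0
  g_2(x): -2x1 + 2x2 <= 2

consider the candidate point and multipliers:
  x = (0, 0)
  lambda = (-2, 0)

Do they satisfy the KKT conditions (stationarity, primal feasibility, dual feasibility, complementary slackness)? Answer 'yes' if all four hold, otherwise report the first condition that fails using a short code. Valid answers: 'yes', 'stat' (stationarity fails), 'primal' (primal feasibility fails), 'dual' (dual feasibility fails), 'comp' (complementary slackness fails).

Gradient of f: grad f(x) = Q x + c = (-6, -6)
Constraint values g_i(x) = a_i^T x - b_i:
  g_1((0, 0)) = 0
  g_2((0, 0)) = -2
Stationarity residual: grad f(x) + sum_i lambda_i a_i = (0, 0)
  -> stationarity OK
Primal feasibility (all g_i <= 0): OK
Dual feasibility (all lambda_i >= 0): FAILS
Complementary slackness (lambda_i * g_i(x) = 0 for all i): OK

Verdict: the first failing condition is dual_feasibility -> dual.

dual


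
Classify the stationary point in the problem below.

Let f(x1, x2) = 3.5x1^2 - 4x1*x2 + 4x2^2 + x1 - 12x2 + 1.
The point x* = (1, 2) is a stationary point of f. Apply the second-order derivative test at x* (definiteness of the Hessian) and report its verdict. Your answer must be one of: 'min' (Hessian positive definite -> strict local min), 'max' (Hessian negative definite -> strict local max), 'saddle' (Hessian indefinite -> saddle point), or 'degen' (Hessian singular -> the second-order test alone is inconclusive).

Compute the Hessian H = grad^2 f:
  H = [[7, -4], [-4, 8]]
Verify stationarity: grad f(x*) = H x* + g = (0, 0).
Eigenvalues of H: 3.4689, 11.5311.
Both eigenvalues > 0, so H is positive definite -> x* is a strict local min.

min


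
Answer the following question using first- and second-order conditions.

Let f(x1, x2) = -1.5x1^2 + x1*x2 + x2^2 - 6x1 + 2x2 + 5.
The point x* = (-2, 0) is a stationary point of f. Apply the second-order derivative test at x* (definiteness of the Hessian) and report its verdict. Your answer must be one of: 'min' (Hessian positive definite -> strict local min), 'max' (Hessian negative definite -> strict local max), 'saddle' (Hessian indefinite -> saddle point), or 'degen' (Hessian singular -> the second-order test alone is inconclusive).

Compute the Hessian H = grad^2 f:
  H = [[-3, 1], [1, 2]]
Verify stationarity: grad f(x*) = H x* + g = (0, 0).
Eigenvalues of H: -3.1926, 2.1926.
Eigenvalues have mixed signs, so H is indefinite -> x* is a saddle point.

saddle


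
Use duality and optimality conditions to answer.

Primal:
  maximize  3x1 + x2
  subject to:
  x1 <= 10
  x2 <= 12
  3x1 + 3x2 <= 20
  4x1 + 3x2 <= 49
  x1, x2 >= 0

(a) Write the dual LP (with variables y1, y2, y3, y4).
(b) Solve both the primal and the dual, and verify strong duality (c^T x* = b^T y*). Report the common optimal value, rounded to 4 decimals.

The standard primal-dual pair for 'max c^T x s.t. A x <= b, x >= 0' is:
  Dual:  min b^T y  s.t.  A^T y >= c,  y >= 0.

So the dual LP is:
  minimize  10y1 + 12y2 + 20y3 + 49y4
  subject to:
    y1 + 3y3 + 4y4 >= 3
    y2 + 3y3 + 3y4 >= 1
    y1, y2, y3, y4 >= 0

Solving the primal: x* = (6.6667, 0).
  primal value c^T x* = 20.
Solving the dual: y* = (0, 0, 1, 0).
  dual value b^T y* = 20.
Strong duality: c^T x* = b^T y*. Confirmed.

20


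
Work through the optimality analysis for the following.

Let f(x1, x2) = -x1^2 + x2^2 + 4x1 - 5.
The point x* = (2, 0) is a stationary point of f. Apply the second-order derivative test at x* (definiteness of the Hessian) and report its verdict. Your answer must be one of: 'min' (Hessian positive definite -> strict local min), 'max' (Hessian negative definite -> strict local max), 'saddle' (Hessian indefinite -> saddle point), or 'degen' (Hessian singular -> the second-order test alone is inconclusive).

Compute the Hessian H = grad^2 f:
  H = [[-2, 0], [0, 2]]
Verify stationarity: grad f(x*) = H x* + g = (0, 0).
Eigenvalues of H: -2, 2.
Eigenvalues have mixed signs, so H is indefinite -> x* is a saddle point.

saddle


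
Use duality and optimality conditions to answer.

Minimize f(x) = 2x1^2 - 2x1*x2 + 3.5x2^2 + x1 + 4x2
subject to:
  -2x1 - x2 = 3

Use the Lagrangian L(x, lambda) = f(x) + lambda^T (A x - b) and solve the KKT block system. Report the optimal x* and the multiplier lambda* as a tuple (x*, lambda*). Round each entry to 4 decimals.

Form the Lagrangian:
  L(x, lambda) = (1/2) x^T Q x + c^T x + lambda^T (A x - b)
Stationarity (grad_x L = 0): Q x + c + A^T lambda = 0.
Primal feasibility: A x = b.

This gives the KKT block system:
  [ Q   A^T ] [ x     ]   [-c ]
  [ A    0  ] [ lambda ] = [ b ]

Solving the linear system:
  x*      = (-1.025, -0.95)
  lambda* = (-0.6)
  f(x*)   = -1.5125

x* = (-1.025, -0.95), lambda* = (-0.6)


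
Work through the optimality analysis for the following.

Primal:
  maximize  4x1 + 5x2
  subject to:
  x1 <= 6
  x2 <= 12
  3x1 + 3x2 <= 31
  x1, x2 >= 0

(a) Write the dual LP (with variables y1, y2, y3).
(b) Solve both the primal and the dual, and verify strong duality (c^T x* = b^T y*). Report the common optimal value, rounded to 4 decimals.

The standard primal-dual pair for 'max c^T x s.t. A x <= b, x >= 0' is:
  Dual:  min b^T y  s.t.  A^T y >= c,  y >= 0.

So the dual LP is:
  minimize  6y1 + 12y2 + 31y3
  subject to:
    y1 + 3y3 >= 4
    y2 + 3y3 >= 5
    y1, y2, y3 >= 0

Solving the primal: x* = (0, 10.3333).
  primal value c^T x* = 51.6667.
Solving the dual: y* = (0, 0, 1.6667).
  dual value b^T y* = 51.6667.
Strong duality: c^T x* = b^T y*. Confirmed.

51.6667


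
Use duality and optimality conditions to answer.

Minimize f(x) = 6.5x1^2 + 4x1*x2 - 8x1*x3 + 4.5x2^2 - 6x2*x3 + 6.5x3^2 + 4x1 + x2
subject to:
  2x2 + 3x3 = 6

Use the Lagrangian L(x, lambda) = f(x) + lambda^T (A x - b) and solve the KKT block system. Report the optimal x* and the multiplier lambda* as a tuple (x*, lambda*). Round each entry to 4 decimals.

Form the Lagrangian:
  L(x, lambda) = (1/2) x^T Q x + c^T x + lambda^T (A x - b)
Stationarity (grad_x L = 0): Q x + c + A^T lambda = 0.
Primal feasibility: A x = b.

This gives the KKT block system:
  [ Q   A^T ] [ x     ]   [-c ]
  [ A    0  ] [ lambda ] = [ b ]

Solving the linear system:
  x*      = (0.0425, 1.2265, 1.1823)
  lambda* = (-2.5572)
  f(x*)   = 8.3698

x* = (0.0425, 1.2265, 1.1823), lambda* = (-2.5572)


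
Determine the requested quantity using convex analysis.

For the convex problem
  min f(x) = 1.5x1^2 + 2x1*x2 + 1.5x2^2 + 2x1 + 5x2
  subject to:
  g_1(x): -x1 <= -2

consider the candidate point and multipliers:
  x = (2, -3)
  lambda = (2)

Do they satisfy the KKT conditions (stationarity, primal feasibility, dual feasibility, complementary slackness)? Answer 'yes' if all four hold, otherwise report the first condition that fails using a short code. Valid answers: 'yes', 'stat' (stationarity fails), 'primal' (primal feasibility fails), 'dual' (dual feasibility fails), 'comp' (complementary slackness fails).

Gradient of f: grad f(x) = Q x + c = (2, 0)
Constraint values g_i(x) = a_i^T x - b_i:
  g_1((2, -3)) = 0
Stationarity residual: grad f(x) + sum_i lambda_i a_i = (0, 0)
  -> stationarity OK
Primal feasibility (all g_i <= 0): OK
Dual feasibility (all lambda_i >= 0): OK
Complementary slackness (lambda_i * g_i(x) = 0 for all i): OK

Verdict: yes, KKT holds.

yes


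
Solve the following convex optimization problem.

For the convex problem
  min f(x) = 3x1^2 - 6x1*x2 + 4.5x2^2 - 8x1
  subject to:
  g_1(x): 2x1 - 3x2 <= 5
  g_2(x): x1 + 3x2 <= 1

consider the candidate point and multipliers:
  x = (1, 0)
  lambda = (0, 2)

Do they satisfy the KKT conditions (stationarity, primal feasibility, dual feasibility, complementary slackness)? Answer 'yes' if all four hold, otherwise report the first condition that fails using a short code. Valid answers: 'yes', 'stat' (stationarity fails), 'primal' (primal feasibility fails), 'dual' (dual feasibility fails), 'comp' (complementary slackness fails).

Gradient of f: grad f(x) = Q x + c = (-2, -6)
Constraint values g_i(x) = a_i^T x - b_i:
  g_1((1, 0)) = -3
  g_2((1, 0)) = 0
Stationarity residual: grad f(x) + sum_i lambda_i a_i = (0, 0)
  -> stationarity OK
Primal feasibility (all g_i <= 0): OK
Dual feasibility (all lambda_i >= 0): OK
Complementary slackness (lambda_i * g_i(x) = 0 for all i): OK

Verdict: yes, KKT holds.

yes


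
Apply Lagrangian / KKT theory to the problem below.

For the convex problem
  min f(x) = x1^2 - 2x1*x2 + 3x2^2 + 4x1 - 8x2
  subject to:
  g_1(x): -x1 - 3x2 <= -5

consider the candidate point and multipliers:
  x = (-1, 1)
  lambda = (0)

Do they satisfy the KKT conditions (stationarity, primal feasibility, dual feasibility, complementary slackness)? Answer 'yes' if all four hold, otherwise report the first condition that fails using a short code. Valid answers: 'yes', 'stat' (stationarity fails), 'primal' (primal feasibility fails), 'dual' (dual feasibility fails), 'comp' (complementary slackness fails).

Gradient of f: grad f(x) = Q x + c = (0, 0)
Constraint values g_i(x) = a_i^T x - b_i:
  g_1((-1, 1)) = 3
Stationarity residual: grad f(x) + sum_i lambda_i a_i = (0, 0)
  -> stationarity OK
Primal feasibility (all g_i <= 0): FAILS
Dual feasibility (all lambda_i >= 0): OK
Complementary slackness (lambda_i * g_i(x) = 0 for all i): OK

Verdict: the first failing condition is primal_feasibility -> primal.

primal


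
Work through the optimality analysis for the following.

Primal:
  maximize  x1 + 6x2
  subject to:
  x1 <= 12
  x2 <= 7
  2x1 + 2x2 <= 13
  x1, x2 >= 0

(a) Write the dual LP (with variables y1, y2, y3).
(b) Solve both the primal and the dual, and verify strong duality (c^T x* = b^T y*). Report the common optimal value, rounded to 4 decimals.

The standard primal-dual pair for 'max c^T x s.t. A x <= b, x >= 0' is:
  Dual:  min b^T y  s.t.  A^T y >= c,  y >= 0.

So the dual LP is:
  minimize  12y1 + 7y2 + 13y3
  subject to:
    y1 + 2y3 >= 1
    y2 + 2y3 >= 6
    y1, y2, y3 >= 0

Solving the primal: x* = (0, 6.5).
  primal value c^T x* = 39.
Solving the dual: y* = (0, 0, 3).
  dual value b^T y* = 39.
Strong duality: c^T x* = b^T y*. Confirmed.

39


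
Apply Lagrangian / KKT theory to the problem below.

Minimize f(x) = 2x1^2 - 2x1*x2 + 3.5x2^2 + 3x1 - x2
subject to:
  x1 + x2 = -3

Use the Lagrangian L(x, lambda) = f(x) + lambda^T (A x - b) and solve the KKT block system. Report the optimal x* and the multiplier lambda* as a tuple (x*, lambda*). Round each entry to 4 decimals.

Form the Lagrangian:
  L(x, lambda) = (1/2) x^T Q x + c^T x + lambda^T (A x - b)
Stationarity (grad_x L = 0): Q x + c + A^T lambda = 0.
Primal feasibility: A x = b.

This gives the KKT block system:
  [ Q   A^T ] [ x     ]   [-c ]
  [ A    0  ] [ lambda ] = [ b ]

Solving the linear system:
  x*      = (-2.0667, -0.9333)
  lambda* = (3.4)
  f(x*)   = 2.4667

x* = (-2.0667, -0.9333), lambda* = (3.4)


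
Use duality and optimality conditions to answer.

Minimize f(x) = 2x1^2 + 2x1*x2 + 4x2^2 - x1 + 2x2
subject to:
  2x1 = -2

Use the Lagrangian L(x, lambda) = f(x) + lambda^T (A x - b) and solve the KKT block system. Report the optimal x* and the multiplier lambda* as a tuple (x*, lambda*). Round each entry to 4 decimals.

Form the Lagrangian:
  L(x, lambda) = (1/2) x^T Q x + c^T x + lambda^T (A x - b)
Stationarity (grad_x L = 0): Q x + c + A^T lambda = 0.
Primal feasibility: A x = b.

This gives the KKT block system:
  [ Q   A^T ] [ x     ]   [-c ]
  [ A    0  ] [ lambda ] = [ b ]

Solving the linear system:
  x*      = (-1, 0)
  lambda* = (2.5)
  f(x*)   = 3

x* = (-1, 0), lambda* = (2.5)


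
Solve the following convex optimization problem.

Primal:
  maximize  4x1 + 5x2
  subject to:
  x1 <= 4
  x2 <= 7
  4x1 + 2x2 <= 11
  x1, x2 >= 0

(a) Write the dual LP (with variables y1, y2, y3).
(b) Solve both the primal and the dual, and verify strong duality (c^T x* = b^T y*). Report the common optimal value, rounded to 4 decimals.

The standard primal-dual pair for 'max c^T x s.t. A x <= b, x >= 0' is:
  Dual:  min b^T y  s.t.  A^T y >= c,  y >= 0.

So the dual LP is:
  minimize  4y1 + 7y2 + 11y3
  subject to:
    y1 + 4y3 >= 4
    y2 + 2y3 >= 5
    y1, y2, y3 >= 0

Solving the primal: x* = (0, 5.5).
  primal value c^T x* = 27.5.
Solving the dual: y* = (0, 0, 2.5).
  dual value b^T y* = 27.5.
Strong duality: c^T x* = b^T y*. Confirmed.

27.5


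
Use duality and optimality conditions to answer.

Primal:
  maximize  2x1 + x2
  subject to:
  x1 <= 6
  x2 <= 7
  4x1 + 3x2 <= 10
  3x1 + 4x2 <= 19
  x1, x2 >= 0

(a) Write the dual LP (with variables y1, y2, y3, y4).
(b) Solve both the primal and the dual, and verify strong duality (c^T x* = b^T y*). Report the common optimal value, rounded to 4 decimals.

The standard primal-dual pair for 'max c^T x s.t. A x <= b, x >= 0' is:
  Dual:  min b^T y  s.t.  A^T y >= c,  y >= 0.

So the dual LP is:
  minimize  6y1 + 7y2 + 10y3 + 19y4
  subject to:
    y1 + 4y3 + 3y4 >= 2
    y2 + 3y3 + 4y4 >= 1
    y1, y2, y3, y4 >= 0

Solving the primal: x* = (2.5, 0).
  primal value c^T x* = 5.
Solving the dual: y* = (0, 0, 0.5, 0).
  dual value b^T y* = 5.
Strong duality: c^T x* = b^T y*. Confirmed.

5


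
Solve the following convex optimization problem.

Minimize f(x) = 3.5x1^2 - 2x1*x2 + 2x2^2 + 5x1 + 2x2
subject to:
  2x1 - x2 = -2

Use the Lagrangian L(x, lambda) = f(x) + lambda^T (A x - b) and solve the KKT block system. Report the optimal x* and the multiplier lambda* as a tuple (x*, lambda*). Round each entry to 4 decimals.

Form the Lagrangian:
  L(x, lambda) = (1/2) x^T Q x + c^T x + lambda^T (A x - b)
Stationarity (grad_x L = 0): Q x + c + A^T lambda = 0.
Primal feasibility: A x = b.

This gives the KKT block system:
  [ Q   A^T ] [ x     ]   [-c ]
  [ A    0  ] [ lambda ] = [ b ]

Solving the linear system:
  x*      = (-1.4, -0.8)
  lambda* = (1.6)
  f(x*)   = -2.7

x* = (-1.4, -0.8), lambda* = (1.6)


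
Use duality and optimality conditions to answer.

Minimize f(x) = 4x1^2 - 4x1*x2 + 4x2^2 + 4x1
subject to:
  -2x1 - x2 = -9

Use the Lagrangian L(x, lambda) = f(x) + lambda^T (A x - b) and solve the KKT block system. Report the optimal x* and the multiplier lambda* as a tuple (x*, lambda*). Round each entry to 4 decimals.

Form the Lagrangian:
  L(x, lambda) = (1/2) x^T Q x + c^T x + lambda^T (A x - b)
Stationarity (grad_x L = 0): Q x + c + A^T lambda = 0.
Primal feasibility: A x = b.

This gives the KKT block system:
  [ Q   A^T ] [ x     ]   [-c ]
  [ A    0  ] [ lambda ] = [ b ]

Solving the linear system:
  x*      = (3.1429, 2.7143)
  lambda* = (9.1429)
  f(x*)   = 47.4286

x* = (3.1429, 2.7143), lambda* = (9.1429)


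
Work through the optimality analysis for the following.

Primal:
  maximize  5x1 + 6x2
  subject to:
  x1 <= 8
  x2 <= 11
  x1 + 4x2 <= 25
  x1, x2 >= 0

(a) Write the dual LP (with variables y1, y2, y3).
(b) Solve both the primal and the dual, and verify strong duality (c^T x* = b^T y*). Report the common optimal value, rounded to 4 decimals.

The standard primal-dual pair for 'max c^T x s.t. A x <= b, x >= 0' is:
  Dual:  min b^T y  s.t.  A^T y >= c,  y >= 0.

So the dual LP is:
  minimize  8y1 + 11y2 + 25y3
  subject to:
    y1 + y3 >= 5
    y2 + 4y3 >= 6
    y1, y2, y3 >= 0

Solving the primal: x* = (8, 4.25).
  primal value c^T x* = 65.5.
Solving the dual: y* = (3.5, 0, 1.5).
  dual value b^T y* = 65.5.
Strong duality: c^T x* = b^T y*. Confirmed.

65.5


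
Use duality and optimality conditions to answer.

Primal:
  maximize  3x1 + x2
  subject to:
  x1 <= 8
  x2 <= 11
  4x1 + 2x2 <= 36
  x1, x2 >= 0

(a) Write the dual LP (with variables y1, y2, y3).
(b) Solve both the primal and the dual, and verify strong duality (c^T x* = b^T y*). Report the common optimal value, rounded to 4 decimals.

The standard primal-dual pair for 'max c^T x s.t. A x <= b, x >= 0' is:
  Dual:  min b^T y  s.t.  A^T y >= c,  y >= 0.

So the dual LP is:
  minimize  8y1 + 11y2 + 36y3
  subject to:
    y1 + 4y3 >= 3
    y2 + 2y3 >= 1
    y1, y2, y3 >= 0

Solving the primal: x* = (8, 2).
  primal value c^T x* = 26.
Solving the dual: y* = (1, 0, 0.5).
  dual value b^T y* = 26.
Strong duality: c^T x* = b^T y*. Confirmed.

26


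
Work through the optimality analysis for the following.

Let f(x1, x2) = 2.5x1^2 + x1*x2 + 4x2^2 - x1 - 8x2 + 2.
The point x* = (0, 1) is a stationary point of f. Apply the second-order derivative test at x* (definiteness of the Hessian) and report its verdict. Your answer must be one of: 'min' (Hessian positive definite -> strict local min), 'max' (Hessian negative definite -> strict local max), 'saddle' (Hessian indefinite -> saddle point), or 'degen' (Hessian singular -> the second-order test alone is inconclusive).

Compute the Hessian H = grad^2 f:
  H = [[5, 1], [1, 8]]
Verify stationarity: grad f(x*) = H x* + g = (0, 0).
Eigenvalues of H: 4.6972, 8.3028.
Both eigenvalues > 0, so H is positive definite -> x* is a strict local min.

min


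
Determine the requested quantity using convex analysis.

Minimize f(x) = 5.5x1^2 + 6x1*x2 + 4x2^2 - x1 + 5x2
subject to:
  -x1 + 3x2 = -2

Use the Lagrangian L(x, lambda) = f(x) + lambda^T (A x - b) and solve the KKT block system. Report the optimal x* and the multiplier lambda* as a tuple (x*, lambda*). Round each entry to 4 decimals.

Form the Lagrangian:
  L(x, lambda) = (1/2) x^T Q x + c^T x + lambda^T (A x - b)
Stationarity (grad_x L = 0): Q x + c + A^T lambda = 0.
Primal feasibility: A x = b.

This gives the KKT block system:
  [ Q   A^T ] [ x     ]   [-c ]
  [ A    0  ] [ lambda ] = [ b ]

Solving the linear system:
  x*      = (0.3217, -0.5594)
  lambda* = (-0.8182)
  f(x*)   = -2.3776

x* = (0.3217, -0.5594), lambda* = (-0.8182)


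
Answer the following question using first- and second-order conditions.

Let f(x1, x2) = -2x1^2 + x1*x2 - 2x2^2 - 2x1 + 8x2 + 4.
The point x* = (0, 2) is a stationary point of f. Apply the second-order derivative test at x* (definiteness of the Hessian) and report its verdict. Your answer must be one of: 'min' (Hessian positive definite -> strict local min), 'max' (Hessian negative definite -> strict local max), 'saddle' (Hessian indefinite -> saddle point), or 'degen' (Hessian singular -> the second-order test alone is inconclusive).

Compute the Hessian H = grad^2 f:
  H = [[-4, 1], [1, -4]]
Verify stationarity: grad f(x*) = H x* + g = (0, 0).
Eigenvalues of H: -5, -3.
Both eigenvalues < 0, so H is negative definite -> x* is a strict local max.

max


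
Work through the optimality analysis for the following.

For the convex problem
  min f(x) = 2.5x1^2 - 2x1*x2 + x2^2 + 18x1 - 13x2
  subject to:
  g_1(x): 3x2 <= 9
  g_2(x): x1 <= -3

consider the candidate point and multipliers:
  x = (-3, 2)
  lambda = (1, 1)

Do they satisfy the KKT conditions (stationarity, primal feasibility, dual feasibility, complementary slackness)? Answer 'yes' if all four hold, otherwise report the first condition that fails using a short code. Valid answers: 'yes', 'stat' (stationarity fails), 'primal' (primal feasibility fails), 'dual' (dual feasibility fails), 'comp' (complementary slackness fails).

Gradient of f: grad f(x) = Q x + c = (-1, -3)
Constraint values g_i(x) = a_i^T x - b_i:
  g_1((-3, 2)) = -3
  g_2((-3, 2)) = 0
Stationarity residual: grad f(x) + sum_i lambda_i a_i = (0, 0)
  -> stationarity OK
Primal feasibility (all g_i <= 0): OK
Dual feasibility (all lambda_i >= 0): OK
Complementary slackness (lambda_i * g_i(x) = 0 for all i): FAILS

Verdict: the first failing condition is complementary_slackness -> comp.

comp


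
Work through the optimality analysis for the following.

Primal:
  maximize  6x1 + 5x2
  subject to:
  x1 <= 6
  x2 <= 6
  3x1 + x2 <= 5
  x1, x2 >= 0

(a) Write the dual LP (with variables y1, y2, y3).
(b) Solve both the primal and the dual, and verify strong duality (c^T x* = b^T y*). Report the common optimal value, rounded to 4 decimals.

The standard primal-dual pair for 'max c^T x s.t. A x <= b, x >= 0' is:
  Dual:  min b^T y  s.t.  A^T y >= c,  y >= 0.

So the dual LP is:
  minimize  6y1 + 6y2 + 5y3
  subject to:
    y1 + 3y3 >= 6
    y2 + y3 >= 5
    y1, y2, y3 >= 0

Solving the primal: x* = (0, 5).
  primal value c^T x* = 25.
Solving the dual: y* = (0, 0, 5).
  dual value b^T y* = 25.
Strong duality: c^T x* = b^T y*. Confirmed.

25


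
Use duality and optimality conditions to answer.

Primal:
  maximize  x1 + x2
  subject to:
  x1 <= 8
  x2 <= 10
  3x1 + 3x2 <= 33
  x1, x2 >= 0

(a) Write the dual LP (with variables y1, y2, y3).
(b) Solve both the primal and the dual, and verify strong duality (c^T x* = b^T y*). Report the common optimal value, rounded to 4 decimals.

The standard primal-dual pair for 'max c^T x s.t. A x <= b, x >= 0' is:
  Dual:  min b^T y  s.t.  A^T y >= c,  y >= 0.

So the dual LP is:
  minimize  8y1 + 10y2 + 33y3
  subject to:
    y1 + 3y3 >= 1
    y2 + 3y3 >= 1
    y1, y2, y3 >= 0

Solving the primal: x* = (1, 10).
  primal value c^T x* = 11.
Solving the dual: y* = (0, 0, 0.3333).
  dual value b^T y* = 11.
Strong duality: c^T x* = b^T y*. Confirmed.

11


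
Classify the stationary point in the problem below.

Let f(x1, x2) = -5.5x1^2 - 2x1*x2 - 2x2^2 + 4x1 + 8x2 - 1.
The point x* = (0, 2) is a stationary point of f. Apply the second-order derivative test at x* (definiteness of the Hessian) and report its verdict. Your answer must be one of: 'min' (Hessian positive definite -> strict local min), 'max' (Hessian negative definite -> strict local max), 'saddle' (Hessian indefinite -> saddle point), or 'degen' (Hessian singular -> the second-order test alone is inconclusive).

Compute the Hessian H = grad^2 f:
  H = [[-11, -2], [-2, -4]]
Verify stationarity: grad f(x*) = H x* + g = (0, 0).
Eigenvalues of H: -11.5311, -3.4689.
Both eigenvalues < 0, so H is negative definite -> x* is a strict local max.

max


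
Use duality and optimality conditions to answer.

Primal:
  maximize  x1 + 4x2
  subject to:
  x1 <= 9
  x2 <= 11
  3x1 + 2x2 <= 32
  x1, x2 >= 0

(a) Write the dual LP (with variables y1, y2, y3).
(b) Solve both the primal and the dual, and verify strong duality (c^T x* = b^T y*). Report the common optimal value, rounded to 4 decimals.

The standard primal-dual pair for 'max c^T x s.t. A x <= b, x >= 0' is:
  Dual:  min b^T y  s.t.  A^T y >= c,  y >= 0.

So the dual LP is:
  minimize  9y1 + 11y2 + 32y3
  subject to:
    y1 + 3y3 >= 1
    y2 + 2y3 >= 4
    y1, y2, y3 >= 0

Solving the primal: x* = (3.3333, 11).
  primal value c^T x* = 47.3333.
Solving the dual: y* = (0, 3.3333, 0.3333).
  dual value b^T y* = 47.3333.
Strong duality: c^T x* = b^T y*. Confirmed.

47.3333


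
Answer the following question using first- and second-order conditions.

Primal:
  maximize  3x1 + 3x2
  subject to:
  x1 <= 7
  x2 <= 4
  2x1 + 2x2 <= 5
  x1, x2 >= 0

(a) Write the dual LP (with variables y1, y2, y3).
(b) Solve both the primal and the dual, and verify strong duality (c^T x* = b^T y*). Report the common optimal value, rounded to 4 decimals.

The standard primal-dual pair for 'max c^T x s.t. A x <= b, x >= 0' is:
  Dual:  min b^T y  s.t.  A^T y >= c,  y >= 0.

So the dual LP is:
  minimize  7y1 + 4y2 + 5y3
  subject to:
    y1 + 2y3 >= 3
    y2 + 2y3 >= 3
    y1, y2, y3 >= 0

Solving the primal: x* = (2.5, 0).
  primal value c^T x* = 7.5.
Solving the dual: y* = (0, 0, 1.5).
  dual value b^T y* = 7.5.
Strong duality: c^T x* = b^T y*. Confirmed.

7.5


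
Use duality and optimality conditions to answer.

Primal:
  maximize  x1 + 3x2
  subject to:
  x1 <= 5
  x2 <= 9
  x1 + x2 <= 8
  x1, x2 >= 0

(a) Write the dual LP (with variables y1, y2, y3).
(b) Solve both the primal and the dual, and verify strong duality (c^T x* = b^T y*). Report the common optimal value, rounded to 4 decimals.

The standard primal-dual pair for 'max c^T x s.t. A x <= b, x >= 0' is:
  Dual:  min b^T y  s.t.  A^T y >= c,  y >= 0.

So the dual LP is:
  minimize  5y1 + 9y2 + 8y3
  subject to:
    y1 + y3 >= 1
    y2 + y3 >= 3
    y1, y2, y3 >= 0

Solving the primal: x* = (0, 8).
  primal value c^T x* = 24.
Solving the dual: y* = (0, 0, 3).
  dual value b^T y* = 24.
Strong duality: c^T x* = b^T y*. Confirmed.

24


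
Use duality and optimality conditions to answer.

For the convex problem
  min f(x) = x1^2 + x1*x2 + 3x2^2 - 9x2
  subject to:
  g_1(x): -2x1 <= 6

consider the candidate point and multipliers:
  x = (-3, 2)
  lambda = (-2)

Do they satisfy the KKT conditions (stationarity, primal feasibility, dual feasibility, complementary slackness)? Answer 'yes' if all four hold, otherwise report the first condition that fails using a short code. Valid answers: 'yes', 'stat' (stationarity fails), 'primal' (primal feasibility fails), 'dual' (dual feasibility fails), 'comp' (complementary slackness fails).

Gradient of f: grad f(x) = Q x + c = (-4, 0)
Constraint values g_i(x) = a_i^T x - b_i:
  g_1((-3, 2)) = 0
Stationarity residual: grad f(x) + sum_i lambda_i a_i = (0, 0)
  -> stationarity OK
Primal feasibility (all g_i <= 0): OK
Dual feasibility (all lambda_i >= 0): FAILS
Complementary slackness (lambda_i * g_i(x) = 0 for all i): OK

Verdict: the first failing condition is dual_feasibility -> dual.

dual


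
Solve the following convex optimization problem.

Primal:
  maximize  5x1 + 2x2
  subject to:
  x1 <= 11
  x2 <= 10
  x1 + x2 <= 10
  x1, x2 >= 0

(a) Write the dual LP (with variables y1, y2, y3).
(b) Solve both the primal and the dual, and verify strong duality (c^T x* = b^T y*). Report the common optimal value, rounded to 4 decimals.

The standard primal-dual pair for 'max c^T x s.t. A x <= b, x >= 0' is:
  Dual:  min b^T y  s.t.  A^T y >= c,  y >= 0.

So the dual LP is:
  minimize  11y1 + 10y2 + 10y3
  subject to:
    y1 + y3 >= 5
    y2 + y3 >= 2
    y1, y2, y3 >= 0

Solving the primal: x* = (10, 0).
  primal value c^T x* = 50.
Solving the dual: y* = (0, 0, 5).
  dual value b^T y* = 50.
Strong duality: c^T x* = b^T y*. Confirmed.

50


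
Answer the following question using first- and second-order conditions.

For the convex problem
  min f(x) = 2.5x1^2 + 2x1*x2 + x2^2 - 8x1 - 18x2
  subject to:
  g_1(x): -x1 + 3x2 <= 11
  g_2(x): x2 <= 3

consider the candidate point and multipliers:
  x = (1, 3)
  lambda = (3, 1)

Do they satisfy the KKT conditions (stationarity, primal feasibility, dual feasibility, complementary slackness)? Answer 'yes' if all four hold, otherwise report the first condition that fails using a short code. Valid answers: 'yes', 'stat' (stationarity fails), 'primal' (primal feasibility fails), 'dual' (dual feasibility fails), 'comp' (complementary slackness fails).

Gradient of f: grad f(x) = Q x + c = (3, -10)
Constraint values g_i(x) = a_i^T x - b_i:
  g_1((1, 3)) = -3
  g_2((1, 3)) = 0
Stationarity residual: grad f(x) + sum_i lambda_i a_i = (0, 0)
  -> stationarity OK
Primal feasibility (all g_i <= 0): OK
Dual feasibility (all lambda_i >= 0): OK
Complementary slackness (lambda_i * g_i(x) = 0 for all i): FAILS

Verdict: the first failing condition is complementary_slackness -> comp.

comp


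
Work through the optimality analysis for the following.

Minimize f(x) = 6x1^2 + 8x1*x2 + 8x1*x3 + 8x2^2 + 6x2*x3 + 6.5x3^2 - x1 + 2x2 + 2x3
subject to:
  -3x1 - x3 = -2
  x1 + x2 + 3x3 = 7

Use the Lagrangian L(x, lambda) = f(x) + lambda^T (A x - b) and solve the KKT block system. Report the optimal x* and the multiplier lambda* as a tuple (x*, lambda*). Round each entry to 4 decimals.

Form the Lagrangian:
  L(x, lambda) = (1/2) x^T Q x + c^T x + lambda^T (A x - b)
Stationarity (grad_x L = 0): Q x + c + A^T lambda = 0.
Primal feasibility: A x = b.

This gives the KKT block system:
  [ Q   A^T ] [ x     ]   [-c ]
  [ A    0  ] [ lambda ] = [ b ]

Solving the linear system:
  x*      = (-0.1704, -0.363, 2.5111)
  lambda* = (1.4148, -9.8963)
  f(x*)   = 38.2852

x* = (-0.1704, -0.363, 2.5111), lambda* = (1.4148, -9.8963)


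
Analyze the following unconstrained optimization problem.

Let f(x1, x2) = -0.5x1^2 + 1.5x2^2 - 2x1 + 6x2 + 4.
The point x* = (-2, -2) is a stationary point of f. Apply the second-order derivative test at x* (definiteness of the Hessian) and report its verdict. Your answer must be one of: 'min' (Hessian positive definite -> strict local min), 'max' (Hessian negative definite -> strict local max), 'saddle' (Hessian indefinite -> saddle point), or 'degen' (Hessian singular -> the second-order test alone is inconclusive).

Compute the Hessian H = grad^2 f:
  H = [[-1, 0], [0, 3]]
Verify stationarity: grad f(x*) = H x* + g = (0, 0).
Eigenvalues of H: -1, 3.
Eigenvalues have mixed signs, so H is indefinite -> x* is a saddle point.

saddle


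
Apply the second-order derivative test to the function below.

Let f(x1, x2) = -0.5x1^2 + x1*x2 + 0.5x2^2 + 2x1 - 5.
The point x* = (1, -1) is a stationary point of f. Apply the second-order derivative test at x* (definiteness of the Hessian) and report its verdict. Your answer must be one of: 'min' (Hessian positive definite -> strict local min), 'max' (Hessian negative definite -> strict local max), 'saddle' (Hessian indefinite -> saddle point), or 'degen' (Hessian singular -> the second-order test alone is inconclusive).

Compute the Hessian H = grad^2 f:
  H = [[-1, 1], [1, 1]]
Verify stationarity: grad f(x*) = H x* + g = (0, 0).
Eigenvalues of H: -1.4142, 1.4142.
Eigenvalues have mixed signs, so H is indefinite -> x* is a saddle point.

saddle


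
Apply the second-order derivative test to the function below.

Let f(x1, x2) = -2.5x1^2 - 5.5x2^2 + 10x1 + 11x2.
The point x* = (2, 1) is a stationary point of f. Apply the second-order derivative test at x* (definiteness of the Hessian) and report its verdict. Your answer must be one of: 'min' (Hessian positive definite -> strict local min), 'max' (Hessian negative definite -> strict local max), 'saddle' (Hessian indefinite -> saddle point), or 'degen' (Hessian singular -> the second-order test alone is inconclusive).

Compute the Hessian H = grad^2 f:
  H = [[-5, 0], [0, -11]]
Verify stationarity: grad f(x*) = H x* + g = (0, 0).
Eigenvalues of H: -11, -5.
Both eigenvalues < 0, so H is negative definite -> x* is a strict local max.

max


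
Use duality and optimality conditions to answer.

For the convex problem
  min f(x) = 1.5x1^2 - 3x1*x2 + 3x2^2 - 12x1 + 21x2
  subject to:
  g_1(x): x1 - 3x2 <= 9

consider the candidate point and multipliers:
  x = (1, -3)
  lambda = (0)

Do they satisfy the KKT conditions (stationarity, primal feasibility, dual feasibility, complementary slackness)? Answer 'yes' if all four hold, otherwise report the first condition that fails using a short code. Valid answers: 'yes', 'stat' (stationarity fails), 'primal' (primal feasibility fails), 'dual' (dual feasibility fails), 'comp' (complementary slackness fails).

Gradient of f: grad f(x) = Q x + c = (0, 0)
Constraint values g_i(x) = a_i^T x - b_i:
  g_1((1, -3)) = 1
Stationarity residual: grad f(x) + sum_i lambda_i a_i = (0, 0)
  -> stationarity OK
Primal feasibility (all g_i <= 0): FAILS
Dual feasibility (all lambda_i >= 0): OK
Complementary slackness (lambda_i * g_i(x) = 0 for all i): OK

Verdict: the first failing condition is primal_feasibility -> primal.

primal


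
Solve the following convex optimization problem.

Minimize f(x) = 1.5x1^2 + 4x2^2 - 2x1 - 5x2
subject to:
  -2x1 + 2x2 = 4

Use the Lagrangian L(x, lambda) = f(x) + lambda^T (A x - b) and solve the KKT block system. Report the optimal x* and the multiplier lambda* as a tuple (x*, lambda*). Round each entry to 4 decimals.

Form the Lagrangian:
  L(x, lambda) = (1/2) x^T Q x + c^T x + lambda^T (A x - b)
Stationarity (grad_x L = 0): Q x + c + A^T lambda = 0.
Primal feasibility: A x = b.

This gives the KKT block system:
  [ Q   A^T ] [ x     ]   [-c ]
  [ A    0  ] [ lambda ] = [ b ]

Solving the linear system:
  x*      = (-0.8182, 1.1818)
  lambda* = (-2.2273)
  f(x*)   = 2.3182

x* = (-0.8182, 1.1818), lambda* = (-2.2273)
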